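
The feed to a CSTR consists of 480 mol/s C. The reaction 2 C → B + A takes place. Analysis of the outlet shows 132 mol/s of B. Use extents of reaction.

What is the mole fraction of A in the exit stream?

For B: n = n₀ + 1ξ → 132 = 0 + 1ξ, giving ξ = 132 mol/s.
Outlet amounts (n = n₀ + ν ξ):
  C: 480 − 2(132) = 216
  B: 0 + 1(132) = 132
  A: 0 + 1(132) = 132
Total out = 480 mol/s; y_A = 132 / 480 = 0.275.

0.275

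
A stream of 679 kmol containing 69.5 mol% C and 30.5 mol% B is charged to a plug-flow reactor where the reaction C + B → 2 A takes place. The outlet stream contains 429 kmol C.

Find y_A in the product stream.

0.126

For C: n = n₀ − 1ξ → 429 = 471.9 − 1ξ, giving ξ = 42.9 kmol.
Outlet amounts (n = n₀ + ν ξ):
  C: 471.9 − 1(42.9) = 429
  B: 207.1 − 1(42.9) = 164.2
  A: 0 + 2(42.9) = 85.81
Total out = 679 kmol; y_A = 85.81 / 679 = 0.1264.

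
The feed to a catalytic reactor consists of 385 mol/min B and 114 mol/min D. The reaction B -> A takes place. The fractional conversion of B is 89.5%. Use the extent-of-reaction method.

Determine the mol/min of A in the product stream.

345 mol/min

B reacted = 0.895 × 385 = 344.6 mol/min; ν_B = −1, so ξ = 344.6/1 = 344.6 mol/min.
Outlet amounts (n = n₀ + ν ξ):
  B: 385 − 1(344.6) = 40.43
  A: 0 + 1(344.6) = 344.6
  D: 114 (inert)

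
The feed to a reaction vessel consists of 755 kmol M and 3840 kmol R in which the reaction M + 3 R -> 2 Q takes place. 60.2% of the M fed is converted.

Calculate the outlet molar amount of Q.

M reacted = 0.602 × 755 = 454.5 kmol; ν_M = −1, so ξ = 454.5/1 = 454.5 kmol.
Outlet amounts (n = n₀ + ν ξ):
  M: 755 − 1(454.5) = 300.5
  R: 3840 − 3(454.5) = 2476
  Q: 0 + 2(454.5) = 909

909 kmol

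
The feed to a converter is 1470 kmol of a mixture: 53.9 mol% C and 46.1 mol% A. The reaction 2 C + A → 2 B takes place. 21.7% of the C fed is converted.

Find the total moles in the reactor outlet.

C reacted = 0.217 × 792.3 = 171.9 kmol; ν_C = −2, so ξ = 171.9/2 = 85.97 kmol.
Outlet amounts (n = n₀ + ν ξ):
  C: 792.3 − 2(85.97) = 620.4
  A: 677.7 − 1(85.97) = 591.7
  B: 0 + 2(85.97) = 171.9
Total out = 620.4 + 591.7 + 171.9 = 1384 kmol.

1380 kmol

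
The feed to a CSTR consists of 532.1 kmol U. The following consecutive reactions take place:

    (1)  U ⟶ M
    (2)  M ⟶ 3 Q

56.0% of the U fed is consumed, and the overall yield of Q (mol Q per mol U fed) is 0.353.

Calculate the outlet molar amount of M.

Conversion of U: U consumed = 1ξ₁ = 0.56 × 532.1 → ξ₁ = 298 kmol.
Yield of Q: 3ξ₂ / 532.1 = 0.353 → ξ₂ = 62.61 kmol.
Outlet amounts (n = n₀ + Σ ν·ξ):
  U: 532.1 − 1(298) = 234.1
  M: 0 + 1(298) − 1(62.61) = 235.4
  Q: 0 + 3(62.61) = 187.8

235 kmol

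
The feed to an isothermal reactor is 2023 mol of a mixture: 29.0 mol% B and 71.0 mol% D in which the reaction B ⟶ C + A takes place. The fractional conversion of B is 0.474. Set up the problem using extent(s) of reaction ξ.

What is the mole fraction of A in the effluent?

B reacted = 0.474 × 586.7 = 278.1 mol; ν_B = −1, so ξ = 278.1/1 = 278.1 mol.
Outlet amounts (n = n₀ + ν ξ):
  B: 586.7 − 1(278.1) = 308.6
  C: 0 + 1(278.1) = 278.1
  A: 0 + 1(278.1) = 278.1
  D: 1436 (inert)
Total out = 2301 mol; y_A = 278.1 / 2301 = 0.1208.

0.121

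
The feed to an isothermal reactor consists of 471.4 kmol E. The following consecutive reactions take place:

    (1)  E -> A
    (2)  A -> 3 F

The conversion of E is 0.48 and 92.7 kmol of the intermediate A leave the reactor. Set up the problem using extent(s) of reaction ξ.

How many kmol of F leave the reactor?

Conversion of E: E consumed = 1ξ₁ = 0.48 × 471.4 → ξ₁ = 226.3 kmol.
A balance: n_A = 0 + 1ξ₁ − 1ξ₂ = 92.7 → ξ₂ = (1·226.3 − 92.7)/1 = 133.6 kmol.
Outlet amounts (n = n₀ + Σ ν·ξ):
  E: 471.4 − 1(226.3) = 245.1
  A: 0 + 1(226.3) − 1(133.6) = 92.7
  F: 0 + 3(133.6) = 400.7

401 kmol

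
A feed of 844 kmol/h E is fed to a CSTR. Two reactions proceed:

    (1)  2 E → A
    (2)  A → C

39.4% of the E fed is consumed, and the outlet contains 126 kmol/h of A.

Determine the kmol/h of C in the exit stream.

40.3 kmol/h

Conversion of E: E consumed = 2ξ₁ = 0.394 × 844 → ξ₁ = 166.3 kmol/h.
A balance: n_A = 0 + 1ξ₁ − 1ξ₂ = 126 → ξ₂ = (1·166.3 − 126)/1 = 40.27 kmol/h.
Outlet amounts (n = n₀ + Σ ν·ξ):
  E: 844 − 2(166.3) = 511.5
  A: 0 + 1(166.3) − 1(40.27) = 126
  C: 0 + 1(40.27) = 40.27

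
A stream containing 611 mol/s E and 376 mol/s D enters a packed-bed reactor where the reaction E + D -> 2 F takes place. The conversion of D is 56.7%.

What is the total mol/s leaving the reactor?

987 mol/s

D reacted = 0.567 × 376 = 213.2 mol/s; ν_D = −1, so ξ = 213.2/1 = 213.2 mol/s.
Outlet amounts (n = n₀ + ν ξ):
  E: 611 − 1(213.2) = 397.8
  D: 376 − 1(213.2) = 162.8
  F: 0 + 2(213.2) = 426.4
Total out = 397.8 + 162.8 + 426.4 = 987 mol/s.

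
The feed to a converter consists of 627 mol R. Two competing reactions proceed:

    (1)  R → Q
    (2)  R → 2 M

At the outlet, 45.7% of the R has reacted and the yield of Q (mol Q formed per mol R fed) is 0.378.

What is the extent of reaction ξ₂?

Yield of Q: 1ξ₁ / 627 = 0.378 → ξ₁ = 237 mol.
Conversion of R: 1ξ₁ + 1ξ₂ = 0.457 × 627 = 286.5 → ξ₂ = 49.53 mol.
Outlet amounts (n = n₀ + Σ ν·ξ):
  R: 627 − 1(237) − 1(49.53) = 340.5
  Q: 0 + 1(237) = 237
  M: 0 + 2(49.53) = 99.07

ξ₂ = 49.5 mol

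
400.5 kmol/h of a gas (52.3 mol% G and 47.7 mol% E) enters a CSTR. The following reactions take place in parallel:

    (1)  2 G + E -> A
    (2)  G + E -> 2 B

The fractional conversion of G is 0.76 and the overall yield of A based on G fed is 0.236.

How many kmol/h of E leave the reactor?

Yield of A: 1ξ₁ / 209.5 = 0.236 → ξ₁ = 49.43 kmol/h.
Conversion of G: 2ξ₁ + 1ξ₂ = 0.76 × 209.5 = 159.2 → ξ₂ = 60.32 kmol/h.
Outlet amounts (n = n₀ + Σ ν·ξ):
  G: 209.5 − 2(49.43) − 1(60.32) = 50.27
  E: 191 − 1(49.43) − 1(60.32) = 81.28
  A: 0 + 1(49.43) = 49.43
  B: 0 + 2(60.32) = 120.6

81.3 kmol/h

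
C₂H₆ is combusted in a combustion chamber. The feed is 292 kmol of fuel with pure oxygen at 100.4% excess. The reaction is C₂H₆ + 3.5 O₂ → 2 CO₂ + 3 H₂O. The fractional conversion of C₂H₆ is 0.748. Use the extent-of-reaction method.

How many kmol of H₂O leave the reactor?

655 kmol

Stoichiometric O₂ = 3.5 × 292 = 1022 kmol; O₂ fed = 1022 × 2.004 = 2048 kmol.
Fuel reacted = 0.748 × 292 → ξ = 218.4 kmol.
Outlet (n = n₀ + ν ξ):
  C₂H₆: 292 − 1(218.4) = 73.58
  O₂: 2048 − 3.5(218.4) = 1284
  CO₂: 0 + 2(218.4) = 436.8
  H₂O: 0 + 3(218.4) = 655.2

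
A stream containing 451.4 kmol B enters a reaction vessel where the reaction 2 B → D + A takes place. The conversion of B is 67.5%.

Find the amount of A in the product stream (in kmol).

152 kmol

B reacted = 0.675 × 451.4 = 304.7 kmol; ν_B = −2, so ξ = 304.7/2 = 152.3 kmol.
Outlet amounts (n = n₀ + ν ξ):
  B: 451.4 − 2(152.3) = 146.7
  D: 0 + 1(152.3) = 152.3
  A: 0 + 1(152.3) = 152.3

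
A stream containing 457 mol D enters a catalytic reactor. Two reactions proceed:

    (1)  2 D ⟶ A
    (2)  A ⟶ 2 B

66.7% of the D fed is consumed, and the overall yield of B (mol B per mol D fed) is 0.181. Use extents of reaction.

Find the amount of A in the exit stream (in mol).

Conversion of D: D consumed = 2ξ₁ = 0.667 × 457 → ξ₁ = 152.4 mol.
Yield of B: 2ξ₂ / 457 = 0.181 → ξ₂ = 41.36 mol.
Outlet amounts (n = n₀ + Σ ν·ξ):
  D: 457 − 2(152.4) = 152.2
  A: 0 + 1(152.4) − 1(41.36) = 111.1
  B: 0 + 2(41.36) = 82.72

111 mol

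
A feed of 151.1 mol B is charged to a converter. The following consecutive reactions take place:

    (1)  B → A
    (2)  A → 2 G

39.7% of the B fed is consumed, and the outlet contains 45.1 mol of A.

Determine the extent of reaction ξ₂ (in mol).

Conversion of B: B consumed = 1ξ₁ = 0.397 × 151.1 → ξ₁ = 59.99 mol.
A balance: n_A = 0 + 1ξ₁ − 1ξ₂ = 45.1 → ξ₂ = (1·59.99 − 45.1)/1 = 14.89 mol.
Outlet amounts (n = n₀ + Σ ν·ξ):
  B: 151.1 − 1(59.99) = 91.11
  A: 0 + 1(59.99) − 1(14.89) = 45.1
  G: 0 + 2(14.89) = 29.77

ξ₂ = 14.9 mol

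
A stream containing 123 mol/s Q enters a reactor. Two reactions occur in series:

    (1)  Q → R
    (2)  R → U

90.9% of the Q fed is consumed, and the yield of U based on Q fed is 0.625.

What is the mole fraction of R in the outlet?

0.284

Conversion of Q: Q consumed = 1ξ₁ = 0.909 × 123 → ξ₁ = 111.8 mol/s.
Yield of U: 1ξ₂ / 123 = 0.625 → ξ₂ = 76.88 mol/s.
Outlet amounts (n = n₀ + Σ ν·ξ):
  Q: 123 − 1(111.8) = 11.19
  R: 0 + 1(111.8) − 1(76.88) = 34.93
  U: 0 + 1(76.88) = 76.88
Total out = 123 mol/s; y_R = 34.93 / 123 = 0.284.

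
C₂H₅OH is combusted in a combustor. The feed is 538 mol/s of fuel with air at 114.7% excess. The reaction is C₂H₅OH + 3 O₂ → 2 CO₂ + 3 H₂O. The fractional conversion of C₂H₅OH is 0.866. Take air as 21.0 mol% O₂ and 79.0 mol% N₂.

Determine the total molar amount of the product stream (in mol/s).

Stoichiometric O₂ = 3 × 538 = 1614 mol/s; O₂ fed = 1614 × 2.147 = 3465 mol/s.
N₂ fed = 3465 × 79/21 = 13040 mol/s.
Fuel reacted = 0.866 × 538 → ξ = 465.9 mol/s.
Outlet (n = n₀ + ν ξ):
  C₂H₅OH: 538 − 1(465.9) = 72.09
  O₂: 3465 − 3(465.9) = 2068
  N₂: 13040 (inert)
  CO₂: 0 + 2(465.9) = 931.8
  H₂O: 0 + 3(465.9) = 1398
Total out = 72.09 + 2068 + 13040 + 931.8 + 1398 = 17510 mol/s.

17500 mol/s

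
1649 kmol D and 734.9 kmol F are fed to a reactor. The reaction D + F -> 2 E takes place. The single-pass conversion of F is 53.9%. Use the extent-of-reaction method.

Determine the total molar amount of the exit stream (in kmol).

F reacted = 0.539 × 734.9 = 396.1 kmol; ν_F = −1, so ξ = 396.1/1 = 396.1 kmol.
Outlet amounts (n = n₀ + ν ξ):
  D: 1649 − 1(396.1) = 1253
  F: 734.9 − 1(396.1) = 338.8
  E: 0 + 2(396.1) = 792.2
Total out = 1253 + 338.8 + 792.2 = 2384 kmol.

2380 kmol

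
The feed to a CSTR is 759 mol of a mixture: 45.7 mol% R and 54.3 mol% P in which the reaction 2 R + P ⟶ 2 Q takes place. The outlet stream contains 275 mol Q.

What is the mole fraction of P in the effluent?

0.442

For Q: n = n₀ + 2ξ → 275 = 0 + 2ξ, giving ξ = 137.5 mol.
Outlet amounts (n = n₀ + ν ξ):
  R: 346.9 − 2(137.5) = 71.86
  P: 412.1 − 1(137.5) = 274.6
  Q: 0 + 2(137.5) = 275
Total out = 621.5 mol; y_P = 274.6 / 621.5 = 0.4419.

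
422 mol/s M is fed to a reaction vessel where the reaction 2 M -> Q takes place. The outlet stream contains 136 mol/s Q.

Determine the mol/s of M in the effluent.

For Q: n = n₀ + 1ξ → 136 = 0 + 1ξ, giving ξ = 136 mol/s.
Outlet amounts (n = n₀ + ν ξ):
  M: 422 − 2(136) = 150
  Q: 0 + 1(136) = 136

150 mol/s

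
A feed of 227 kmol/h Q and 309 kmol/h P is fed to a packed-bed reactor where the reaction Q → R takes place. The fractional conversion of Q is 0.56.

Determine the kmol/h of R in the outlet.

Q reacted = 0.56 × 227 = 127.1 kmol/h; ν_Q = −1, so ξ = 127.1/1 = 127.1 kmol/h.
Outlet amounts (n = n₀ + ν ξ):
  Q: 227 − 1(127.1) = 99.88
  R: 0 + 1(127.1) = 127.1
  P: 309 (inert)

127 kmol/h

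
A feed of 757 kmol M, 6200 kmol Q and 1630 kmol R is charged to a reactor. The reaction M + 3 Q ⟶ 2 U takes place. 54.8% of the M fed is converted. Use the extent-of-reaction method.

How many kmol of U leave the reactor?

M reacted = 0.548 × 757 = 414.8 kmol; ν_M = −1, so ξ = 414.8/1 = 414.8 kmol.
Outlet amounts (n = n₀ + ν ξ):
  M: 757 − 1(414.8) = 342.2
  Q: 6200 − 3(414.8) = 4955
  U: 0 + 2(414.8) = 829.7
  R: 1630 (inert)

830 kmol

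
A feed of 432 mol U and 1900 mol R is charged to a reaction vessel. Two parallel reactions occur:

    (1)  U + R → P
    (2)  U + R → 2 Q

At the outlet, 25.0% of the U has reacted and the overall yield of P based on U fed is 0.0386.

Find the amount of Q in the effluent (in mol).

183 mol

Yield of P: 1ξ₁ / 432 = 0.0386 → ξ₁ = 16.68 mol.
Conversion of U: 1ξ₁ + 1ξ₂ = 0.25 × 432 = 108 → ξ₂ = 91.32 mol.
Outlet amounts (n = n₀ + Σ ν·ξ):
  U: 432 − 1(16.68) − 1(91.32) = 324
  R: 1900 − 1(16.68) − 1(91.32) = 1792
  P: 0 + 1(16.68) = 16.68
  Q: 0 + 2(91.32) = 182.6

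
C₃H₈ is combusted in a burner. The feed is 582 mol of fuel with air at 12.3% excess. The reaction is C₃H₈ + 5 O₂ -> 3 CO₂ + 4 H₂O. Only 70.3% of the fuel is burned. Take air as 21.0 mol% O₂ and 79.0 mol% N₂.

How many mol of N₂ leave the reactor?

Stoichiometric O₂ = 5 × 582 = 2910 mol; O₂ fed = 2910 × 1.123 = 3268 mol.
N₂ fed = 3268 × 79/21 = 12290 mol.
Fuel reacted = 0.703 × 582 → ξ = 409.1 mol.
Outlet (n = n₀ + ν ξ):
  C₃H₈: 582 − 1(409.1) = 172.9
  O₂: 3268 − 5(409.1) = 1222
  N₂: 12290 (inert)
  CO₂: 0 + 3(409.1) = 1227
  H₂O: 0 + 4(409.1) = 1637

12300 mol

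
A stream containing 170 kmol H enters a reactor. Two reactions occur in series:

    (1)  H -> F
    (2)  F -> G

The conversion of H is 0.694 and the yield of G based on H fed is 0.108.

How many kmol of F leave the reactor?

Conversion of H: H consumed = 1ξ₁ = 0.694 × 170 → ξ₁ = 118 kmol.
Yield of G: 1ξ₂ / 170 = 0.108 → ξ₂ = 18.36 kmol.
Outlet amounts (n = n₀ + Σ ν·ξ):
  H: 170 − 1(118) = 52.02
  F: 0 + 1(118) − 1(18.36) = 99.62
  G: 0 + 1(18.36) = 18.36

99.6 kmol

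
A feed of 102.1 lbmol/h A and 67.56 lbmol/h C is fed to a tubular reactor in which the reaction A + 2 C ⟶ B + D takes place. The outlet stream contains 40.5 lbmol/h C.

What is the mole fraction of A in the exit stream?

For C: n = n₀ − 2ξ → 40.5 = 67.56 − 2ξ, giving ξ = 13.53 lbmol/h.
Outlet amounts (n = n₀ + ν ξ):
  A: 102.1 − 1(13.53) = 88.57
  C: 67.56 − 2(13.53) = 40.5
  B: 0 + 1(13.53) = 13.53
  D: 0 + 1(13.53) = 13.53
Total out = 156.1 lbmol/h; y_A = 88.57 / 156.1 = 0.5673.

0.567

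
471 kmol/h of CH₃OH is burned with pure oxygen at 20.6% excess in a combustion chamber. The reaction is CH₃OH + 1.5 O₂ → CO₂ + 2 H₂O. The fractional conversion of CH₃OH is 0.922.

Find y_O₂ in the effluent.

Stoichiometric O₂ = 1.5 × 471 = 706.5 kmol/h; O₂ fed = 706.5 × 1.206 = 852 kmol/h.
Fuel reacted = 0.922 × 471 → ξ = 434.3 kmol/h.
Outlet (n = n₀ + ν ξ):
  CH₃OH: 471 − 1(434.3) = 36.74
  O₂: 852 − 1.5(434.3) = 200.6
  CO₂: 0 + 1(434.3) = 434.3
  H₂O: 0 + 2(434.3) = 868.5
Total out = 1540 kmol/h; y_O₂ = 200.6 / 1540 = 0.1303.

0.13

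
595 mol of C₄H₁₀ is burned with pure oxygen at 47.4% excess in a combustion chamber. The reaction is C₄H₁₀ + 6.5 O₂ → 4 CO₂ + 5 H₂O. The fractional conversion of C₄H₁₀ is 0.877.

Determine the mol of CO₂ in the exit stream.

2090 mol

Stoichiometric O₂ = 6.5 × 595 = 3868 mol; O₂ fed = 3868 × 1.474 = 5701 mol.
Fuel reacted = 0.877 × 595 → ξ = 521.8 mol.
Outlet (n = n₀ + ν ξ):
  C₄H₁₀: 595 − 1(521.8) = 73.18
  O₂: 5701 − 6.5(521.8) = 2309
  CO₂: 0 + 4(521.8) = 2087
  H₂O: 0 + 5(521.8) = 2609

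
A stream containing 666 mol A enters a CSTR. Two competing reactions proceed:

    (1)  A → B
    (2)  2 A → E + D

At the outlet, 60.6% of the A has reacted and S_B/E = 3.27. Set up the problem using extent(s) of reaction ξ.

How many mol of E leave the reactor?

76.6 mol

Conversion of A: A consumed = 0.606 × 666 = 403.6 mol = 1ξ₁ + 2ξ₂.
Selectivity: 1ξ₁ / (1ξ₂) = 3.27 → ξ₁ = 3.27 ξ₂.
Substitute: (1·3.27 + 2) ξ₂ = 403.6 → ξ₂ = 76.58 mol, ξ₁ = 250.4 mol.
Outlet amounts (n = n₀ + Σ ν·ξ):
  A: 666 − 1(250.4) − 2(76.58) = 262.4
  B: 0 + 1(250.4) = 250.4
  E: 0 + 1(76.58) = 76.58
  D: 0 + 1(76.58) = 76.58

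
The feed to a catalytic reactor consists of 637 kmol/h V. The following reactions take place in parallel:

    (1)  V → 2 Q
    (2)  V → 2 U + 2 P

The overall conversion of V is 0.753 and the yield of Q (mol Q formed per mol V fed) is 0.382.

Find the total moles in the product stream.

1830 kmol/h

Yield of Q: 2ξ₁ / 637 = 0.382 → ξ₁ = 121.7 kmol/h.
Conversion of V: 1ξ₁ + 1ξ₂ = 0.753 × 637 = 479.7 → ξ₂ = 358 kmol/h.
Outlet amounts (n = n₀ + Σ ν·ξ):
  V: 637 − 1(121.7) − 1(358) = 157.3
  Q: 0 + 2(121.7) = 243.3
  U: 0 + 2(358) = 716
  P: 0 + 2(358) = 716
Total out = 157.3 + 243.3 + 716 + 716 = 1833 kmol/h.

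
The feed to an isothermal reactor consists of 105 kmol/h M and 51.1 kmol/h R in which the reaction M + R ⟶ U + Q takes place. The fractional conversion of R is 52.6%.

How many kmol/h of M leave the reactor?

78.1 kmol/h

R reacted = 0.526 × 51.1 = 26.88 kmol/h; ν_R = −1, so ξ = 26.88/1 = 26.88 kmol/h.
Outlet amounts (n = n₀ + ν ξ):
  M: 105 − 1(26.88) = 78.12
  R: 51.1 − 1(26.88) = 24.22
  U: 0 + 1(26.88) = 26.88
  Q: 0 + 1(26.88) = 26.88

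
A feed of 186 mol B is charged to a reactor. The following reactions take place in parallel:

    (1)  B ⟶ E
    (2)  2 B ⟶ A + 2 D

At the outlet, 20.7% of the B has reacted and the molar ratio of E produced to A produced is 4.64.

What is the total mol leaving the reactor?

Conversion of B: B consumed = 0.207 × 186 = 38.5 mol = 1ξ₁ + 2ξ₂.
Selectivity: 1ξ₁ / (1ξ₂) = 4.64 → ξ₁ = 4.64 ξ₂.
Substitute: (1·4.64 + 2) ξ₂ = 38.5 → ξ₂ = 5.798 mol, ξ₁ = 26.91 mol.
Outlet amounts (n = n₀ + Σ ν·ξ):
  B: 186 − 1(26.91) − 2(5.798) = 147.5
  E: 0 + 1(26.91) = 26.91
  A: 0 + 1(5.798) = 5.798
  D: 0 + 2(5.798) = 11.6
Total out = 147.5 + 26.91 + 5.798 + 11.6 = 191.8 mol.

192 mol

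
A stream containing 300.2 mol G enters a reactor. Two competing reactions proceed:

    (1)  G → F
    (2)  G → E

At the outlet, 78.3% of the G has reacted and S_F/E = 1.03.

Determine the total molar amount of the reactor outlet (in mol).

300 mol

Conversion of G: G consumed = 0.783 × 300.2 = 235.1 mol = 1ξ₁ + 1ξ₂.
Selectivity: 1ξ₁ / (1ξ₂) = 1.03 → ξ₁ = 1.03 ξ₂.
Substitute: (1·1.03 + 1) ξ₂ = 235.1 → ξ₂ = 115.8 mol, ξ₁ = 119.3 mol.
Outlet amounts (n = n₀ + Σ ν·ξ):
  G: 300.2 − 1(119.3) − 1(115.8) = 65.14
  F: 0 + 1(119.3) = 119.3
  E: 0 + 1(115.8) = 115.8
Total out = 65.14 + 119.3 + 115.8 = 300.2 mol.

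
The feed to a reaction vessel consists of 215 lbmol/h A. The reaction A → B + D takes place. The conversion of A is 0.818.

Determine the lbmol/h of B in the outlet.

A reacted = 0.818 × 215 = 175.9 lbmol/h; ν_A = −1, so ξ = 175.9/1 = 175.9 lbmol/h.
Outlet amounts (n = n₀ + ν ξ):
  A: 215 − 1(175.9) = 39.13
  B: 0 + 1(175.9) = 175.9
  D: 0 + 1(175.9) = 175.9

176 lbmol/h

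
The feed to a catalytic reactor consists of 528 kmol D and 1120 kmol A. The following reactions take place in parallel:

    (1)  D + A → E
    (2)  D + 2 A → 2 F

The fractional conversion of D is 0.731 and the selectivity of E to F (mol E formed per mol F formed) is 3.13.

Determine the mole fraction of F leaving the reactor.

0.0843

Conversion of D: D consumed = 0.731 × 528 = 386 kmol = 1ξ₁ + 1ξ₂.
Selectivity: 1ξ₁ / (2ξ₂) = 3.13 → ξ₁ = 6.26 ξ₂.
Substitute: (1·6.26 + 1) ξ₂ = 386 → ξ₂ = 53.16 kmol, ξ₁ = 332.8 kmol.
Outlet amounts (n = n₀ + Σ ν·ξ):
  D: 528 − 1(332.8) − 1(53.16) = 142
  A: 1120 − 1(332.8) − 2(53.16) = 680.9
  E: 0 + 1(332.8) = 332.8
  F: 0 + 2(53.16) = 106.3
Total out = 1262 kmol; y_F = 106.3 / 1262 = 0.08425.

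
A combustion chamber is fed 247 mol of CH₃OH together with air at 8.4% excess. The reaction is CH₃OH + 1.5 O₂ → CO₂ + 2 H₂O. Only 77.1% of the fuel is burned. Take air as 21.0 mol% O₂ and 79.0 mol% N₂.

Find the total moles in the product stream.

Stoichiometric O₂ = 1.5 × 247 = 370.5 mol; O₂ fed = 370.5 × 1.084 = 401.6 mol.
N₂ fed = 401.6 × 79/21 = 1511 mol.
Fuel reacted = 0.771 × 247 → ξ = 190.4 mol.
Outlet (n = n₀ + ν ξ):
  CH₃OH: 247 − 1(190.4) = 56.56
  O₂: 401.6 − 1.5(190.4) = 116
  N₂: 1511 (inert)
  CO₂: 0 + 1(190.4) = 190.4
  H₂O: 0 + 2(190.4) = 380.9
Total out = 56.56 + 116 + 1511 + 190.4 + 380.9 = 2255 mol.

2250 mol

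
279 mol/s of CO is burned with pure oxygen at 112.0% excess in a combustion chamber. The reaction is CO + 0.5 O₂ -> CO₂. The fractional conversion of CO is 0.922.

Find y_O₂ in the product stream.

0.375

Stoichiometric O₂ = 0.5 × 279 = 139.5 mol/s; O₂ fed = 139.5 × 2.120 = 295.7 mol/s.
Fuel reacted = 0.922 × 279 → ξ = 257.2 mol/s.
Outlet (n = n₀ + ν ξ):
  CO: 279 − 1(257.2) = 21.76
  O₂: 295.7 − 0.5(257.2) = 167.1
  CO₂: 0 + 1(257.2) = 257.2
Total out = 446.1 mol/s; y_O₂ = 167.1 / 446.1 = 0.3746.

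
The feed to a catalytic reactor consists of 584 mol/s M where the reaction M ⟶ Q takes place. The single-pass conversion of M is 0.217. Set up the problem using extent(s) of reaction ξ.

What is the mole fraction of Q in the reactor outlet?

M reacted = 0.217 × 584 = 126.7 mol/s; ν_M = −1, so ξ = 126.7/1 = 126.7 mol/s.
Outlet amounts (n = n₀ + ν ξ):
  M: 584 − 1(126.7) = 457.3
  Q: 0 + 1(126.7) = 126.7
Total out = 584 mol/s; y_Q = 126.7 / 584 = 0.217.

0.217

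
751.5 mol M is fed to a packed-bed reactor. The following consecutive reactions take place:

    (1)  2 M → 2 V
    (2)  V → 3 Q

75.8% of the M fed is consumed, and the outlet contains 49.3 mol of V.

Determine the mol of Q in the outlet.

Conversion of M: M consumed = 2ξ₁ = 0.758 × 751.5 → ξ₁ = 284.8 mol.
V balance: n_V = 0 + 2ξ₁ − 1ξ₂ = 49.3 → ξ₂ = (2·284.8 − 49.3)/1 = 520.3 mol.
Outlet amounts (n = n₀ + Σ ν·ξ):
  M: 751.5 − 2(284.8) = 181.9
  V: 0 + 2(284.8) − 1(520.3) = 49.3
  Q: 0 + 3(520.3) = 1561

1560 mol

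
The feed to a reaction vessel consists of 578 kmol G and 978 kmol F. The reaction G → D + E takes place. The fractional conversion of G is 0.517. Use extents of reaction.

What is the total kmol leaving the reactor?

G reacted = 0.517 × 578 = 298.8 kmol; ν_G = −1, so ξ = 298.8/1 = 298.8 kmol.
Outlet amounts (n = n₀ + ν ξ):
  G: 578 − 1(298.8) = 279.2
  D: 0 + 1(298.8) = 298.8
  E: 0 + 1(298.8) = 298.8
  F: 978 (inert)
Total out = 279.2 + 298.8 + 298.8 + 978 = 1855 kmol.

1850 kmol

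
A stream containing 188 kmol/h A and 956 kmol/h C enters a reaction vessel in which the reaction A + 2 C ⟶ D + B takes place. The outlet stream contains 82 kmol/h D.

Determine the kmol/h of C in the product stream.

792 kmol/h

For D: n = n₀ + 1ξ → 82 = 0 + 1ξ, giving ξ = 82 kmol/h.
Outlet amounts (n = n₀ + ν ξ):
  A: 188 − 1(82) = 106
  C: 956 − 2(82) = 792
  D: 0 + 1(82) = 82
  B: 0 + 1(82) = 82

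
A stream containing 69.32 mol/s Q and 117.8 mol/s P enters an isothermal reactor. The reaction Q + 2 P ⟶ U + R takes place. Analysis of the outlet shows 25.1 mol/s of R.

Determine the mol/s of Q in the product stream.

For R: n = n₀ + 1ξ → 25.1 = 0 + 1ξ, giving ξ = 25.1 mol/s.
Outlet amounts (n = n₀ + ν ξ):
  Q: 69.32 − 1(25.1) = 44.22
  P: 117.8 − 2(25.1) = 67.6
  U: 0 + 1(25.1) = 25.1
  R: 0 + 1(25.1) = 25.1

44.2 mol/s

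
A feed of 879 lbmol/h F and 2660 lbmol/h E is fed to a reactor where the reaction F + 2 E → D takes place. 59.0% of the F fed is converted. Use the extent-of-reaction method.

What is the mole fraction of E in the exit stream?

F reacted = 0.59 × 879 = 518.6 lbmol/h; ν_F = −1, so ξ = 518.6/1 = 518.6 lbmol/h.
Outlet amounts (n = n₀ + ν ξ):
  F: 879 − 1(518.6) = 360.4
  E: 2660 − 2(518.6) = 1623
  D: 0 + 1(518.6) = 518.6
Total out = 2502 lbmol/h; y_E = 1623 / 2502 = 0.6487.

0.649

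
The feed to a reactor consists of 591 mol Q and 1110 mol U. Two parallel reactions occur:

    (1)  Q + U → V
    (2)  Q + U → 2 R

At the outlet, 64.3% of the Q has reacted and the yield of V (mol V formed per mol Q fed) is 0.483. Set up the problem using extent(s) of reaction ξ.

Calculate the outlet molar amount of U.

Yield of V: 1ξ₁ / 591 = 0.483 → ξ₁ = 285.5 mol.
Conversion of Q: 1ξ₁ + 1ξ₂ = 0.643 × 591 = 380 → ξ₂ = 94.56 mol.
Outlet amounts (n = n₀ + Σ ν·ξ):
  Q: 591 − 1(285.5) − 1(94.56) = 211
  U: 1110 − 1(285.5) − 1(94.56) = 730
  V: 0 + 1(285.5) = 285.5
  R: 0 + 2(94.56) = 189.1

730 mol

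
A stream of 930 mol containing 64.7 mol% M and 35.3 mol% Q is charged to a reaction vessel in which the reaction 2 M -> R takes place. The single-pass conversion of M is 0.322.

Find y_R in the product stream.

0.116

M reacted = 0.322 × 601.7 = 193.8 mol; ν_M = −2, so ξ = 193.8/2 = 96.88 mol.
Outlet amounts (n = n₀ + ν ξ):
  M: 601.7 − 2(96.88) = 408
  R: 0 + 1(96.88) = 96.88
  Q: 328.3 (inert)
Total out = 833.1 mol; y_R = 96.88 / 833.1 = 0.1163.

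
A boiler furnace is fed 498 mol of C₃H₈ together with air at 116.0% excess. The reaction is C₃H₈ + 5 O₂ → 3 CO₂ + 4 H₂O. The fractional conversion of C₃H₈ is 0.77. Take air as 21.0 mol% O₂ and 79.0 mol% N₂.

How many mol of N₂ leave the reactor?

20200 mol

Stoichiometric O₂ = 5 × 498 = 2490 mol; O₂ fed = 2490 × 2.160 = 5378 mol.
N₂ fed = 5378 × 79/21 = 20230 mol.
Fuel reacted = 0.77 × 498 → ξ = 383.5 mol.
Outlet (n = n₀ + ν ξ):
  C₃H₈: 498 − 1(383.5) = 114.5
  O₂: 5378 − 5(383.5) = 3461
  N₂: 20230 (inert)
  CO₂: 0 + 3(383.5) = 1150
  H₂O: 0 + 4(383.5) = 1534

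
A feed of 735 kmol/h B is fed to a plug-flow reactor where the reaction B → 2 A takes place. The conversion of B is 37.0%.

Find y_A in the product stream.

B reacted = 0.37 × 735 = 271.9 kmol/h; ν_B = −1, so ξ = 271.9/1 = 271.9 kmol/h.
Outlet amounts (n = n₀ + ν ξ):
  B: 735 − 1(271.9) = 463.1
  A: 0 + 2(271.9) = 543.9
Total out = 1007 kmol/h; y_A = 543.9 / 1007 = 0.5401.

0.54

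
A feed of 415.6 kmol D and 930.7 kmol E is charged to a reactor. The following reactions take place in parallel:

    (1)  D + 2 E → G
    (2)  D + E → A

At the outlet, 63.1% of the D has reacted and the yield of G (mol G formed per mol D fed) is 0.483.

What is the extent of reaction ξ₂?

ξ₂ = 61.5 kmol

Yield of G: 1ξ₁ / 415.6 = 0.483 → ξ₁ = 200.7 kmol.
Conversion of D: 1ξ₁ + 1ξ₂ = 0.631 × 415.6 = 262.2 → ξ₂ = 61.51 kmol.
Outlet amounts (n = n₀ + Σ ν·ξ):
  D: 415.6 − 1(200.7) − 1(61.51) = 153.4
  E: 930.7 − 2(200.7) − 1(61.51) = 467.7
  G: 0 + 1(200.7) = 200.7
  A: 0 + 1(61.51) = 61.51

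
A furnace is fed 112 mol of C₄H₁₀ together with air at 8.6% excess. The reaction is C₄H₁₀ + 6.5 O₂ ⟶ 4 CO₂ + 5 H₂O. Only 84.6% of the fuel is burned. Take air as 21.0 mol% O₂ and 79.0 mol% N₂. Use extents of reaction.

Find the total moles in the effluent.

4020 mol

Stoichiometric O₂ = 6.5 × 112 = 728 mol; O₂ fed = 728 × 1.086 = 790.6 mol.
N₂ fed = 790.6 × 79/21 = 2974 mol.
Fuel reacted = 0.846 × 112 → ξ = 94.75 mol.
Outlet (n = n₀ + ν ξ):
  C₄H₁₀: 112 − 1(94.75) = 17.25
  O₂: 790.6 − 6.5(94.75) = 174.7
  N₂: 2974 (inert)
  CO₂: 0 + 4(94.75) = 379
  H₂O: 0 + 5(94.75) = 473.8
Total out = 17.25 + 174.7 + 2974 + 379 + 473.8 = 4019 mol.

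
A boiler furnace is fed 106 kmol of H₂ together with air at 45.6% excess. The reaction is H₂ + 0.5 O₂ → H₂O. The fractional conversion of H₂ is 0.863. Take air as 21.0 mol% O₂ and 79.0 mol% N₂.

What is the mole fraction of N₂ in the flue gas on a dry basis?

0.863

Stoichiometric O₂ = 0.5 × 106 = 53 kmol; O₂ fed = 53 × 1.456 = 77.17 kmol.
N₂ fed = 77.17 × 79/21 = 290.3 kmol.
Fuel reacted = 0.863 × 106 → ξ = 91.48 kmol.
Outlet (n = n₀ + ν ξ):
  H₂: 106 − 1(91.48) = 14.52
  O₂: 77.17 − 0.5(91.48) = 31.43
  N₂: 290.3 (inert)
  H₂O: 0 + 1(91.48) = 91.48
Dry total = 336.2 kmol; y_N₂ (dry) = 290.3 / 336.2 = 0.8633.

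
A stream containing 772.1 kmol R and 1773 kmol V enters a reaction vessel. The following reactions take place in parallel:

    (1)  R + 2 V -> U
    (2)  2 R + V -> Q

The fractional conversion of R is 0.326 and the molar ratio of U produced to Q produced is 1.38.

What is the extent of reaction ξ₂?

Conversion of R: R consumed = 0.326 × 772.1 = 251.7 kmol = 1ξ₁ + 2ξ₂.
Selectivity: 1ξ₁ / (1ξ₂) = 1.38 → ξ₁ = 1.38 ξ₂.
Substitute: (1·1.38 + 2) ξ₂ = 251.7 → ξ₂ = 74.47 kmol, ξ₁ = 102.8 kmol.
Outlet amounts (n = n₀ + Σ ν·ξ):
  R: 772.1 − 1(102.8) − 2(74.47) = 520.4
  V: 1773 − 2(102.8) − 1(74.47) = 1493
  U: 0 + 1(102.8) = 102.8
  Q: 0 + 1(74.47) = 74.47

ξ₂ = 74.5 kmol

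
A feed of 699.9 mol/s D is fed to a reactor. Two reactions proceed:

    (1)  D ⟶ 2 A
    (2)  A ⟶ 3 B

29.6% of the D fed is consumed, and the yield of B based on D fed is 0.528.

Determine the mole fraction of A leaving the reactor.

0.252

Conversion of D: D consumed = 1ξ₁ = 0.296 × 699.9 → ξ₁ = 207.2 mol/s.
Yield of B: 3ξ₂ / 699.9 = 0.528 → ξ₂ = 123.2 mol/s.
Outlet amounts (n = n₀ + Σ ν·ξ):
  D: 699.9 − 1(207.2) = 492.7
  A: 0 + 2(207.2) − 1(123.2) = 291.2
  B: 0 + 3(123.2) = 369.5
Total out = 1153 mol/s; y_A = 291.2 / 1153 = 0.2524.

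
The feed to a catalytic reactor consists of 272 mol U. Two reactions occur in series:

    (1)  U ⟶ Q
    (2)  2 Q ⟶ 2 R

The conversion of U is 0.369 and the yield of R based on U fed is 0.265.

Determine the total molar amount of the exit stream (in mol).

272 mol

Conversion of U: U consumed = 1ξ₁ = 0.369 × 272 → ξ₁ = 100.4 mol.
Yield of R: 2ξ₂ / 272 = 0.265 → ξ₂ = 36.04 mol.
Outlet amounts (n = n₀ + Σ ν·ξ):
  U: 272 − 1(100.4) = 171.6
  Q: 0 + 1(100.4) − 2(36.04) = 28.29
  R: 0 + 2(36.04) = 72.08
Total out = 171.6 + 28.29 + 72.08 = 272 mol.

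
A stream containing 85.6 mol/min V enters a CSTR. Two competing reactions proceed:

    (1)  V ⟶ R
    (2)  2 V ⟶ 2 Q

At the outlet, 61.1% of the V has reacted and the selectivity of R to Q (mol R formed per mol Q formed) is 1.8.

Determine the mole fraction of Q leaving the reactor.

Conversion of V: V consumed = 0.611 × 85.6 = 52.3 mol/min = 1ξ₁ + 2ξ₂.
Selectivity: 1ξ₁ / (2ξ₂) = 1.8 → ξ₁ = 3.6 ξ₂.
Substitute: (1·3.6 + 2) ξ₂ = 52.3 → ξ₂ = 9.34 mol/min, ξ₁ = 33.62 mol/min.
Outlet amounts (n = n₀ + Σ ν·ξ):
  V: 85.6 − 1(33.62) − 2(9.34) = 33.3
  R: 0 + 1(33.62) = 33.62
  Q: 0 + 2(9.34) = 18.68
Total out = 85.6 mol/min; y_Q = 18.68 / 85.6 = 0.2182.

0.218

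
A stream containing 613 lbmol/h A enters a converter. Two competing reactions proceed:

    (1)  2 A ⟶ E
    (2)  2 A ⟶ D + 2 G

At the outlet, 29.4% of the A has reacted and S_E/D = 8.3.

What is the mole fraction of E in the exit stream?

Conversion of A: A consumed = 0.294 × 613 = 180.2 lbmol/h = 2ξ₁ + 2ξ₂.
Selectivity: 1ξ₁ / (1ξ₂) = 8.3 → ξ₁ = 8.3 ξ₂.
Substitute: (2·8.3 + 2) ξ₂ = 180.2 → ξ₂ = 9.689 lbmol/h, ξ₁ = 80.42 lbmol/h.
Outlet amounts (n = n₀ + Σ ν·ξ):
  A: 613 − 2(80.42) − 2(9.689) = 432.8
  E: 0 + 1(80.42) = 80.42
  D: 0 + 1(9.689) = 9.689
  G: 0 + 2(9.689) = 19.38
Total out = 542.3 lbmol/h; y_E = 80.42 / 542.3 = 0.1483.

0.148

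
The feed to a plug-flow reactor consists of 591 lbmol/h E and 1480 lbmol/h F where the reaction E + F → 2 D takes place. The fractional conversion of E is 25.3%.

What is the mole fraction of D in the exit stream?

E reacted = 0.253 × 591 = 149.5 lbmol/h; ν_E = −1, so ξ = 149.5/1 = 149.5 lbmol/h.
Outlet amounts (n = n₀ + ν ξ):
  E: 591 − 1(149.5) = 441.5
  F: 1480 − 1(149.5) = 1330
  D: 0 + 2(149.5) = 299
Total out = 2071 lbmol/h; y_D = 299 / 2071 = 0.1444.

0.144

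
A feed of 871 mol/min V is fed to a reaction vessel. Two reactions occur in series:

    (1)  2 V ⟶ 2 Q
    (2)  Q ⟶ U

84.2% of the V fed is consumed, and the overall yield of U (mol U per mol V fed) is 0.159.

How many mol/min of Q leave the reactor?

595 mol/min

Conversion of V: V consumed = 2ξ₁ = 0.842 × 871 → ξ₁ = 366.7 mol/min.
Yield of U: 1ξ₂ / 871 = 0.159 → ξ₂ = 138.5 mol/min.
Outlet amounts (n = n₀ + Σ ν·ξ):
  V: 871 − 2(366.7) = 137.6
  Q: 0 + 2(366.7) − 1(138.5) = 594.9
  U: 0 + 1(138.5) = 138.5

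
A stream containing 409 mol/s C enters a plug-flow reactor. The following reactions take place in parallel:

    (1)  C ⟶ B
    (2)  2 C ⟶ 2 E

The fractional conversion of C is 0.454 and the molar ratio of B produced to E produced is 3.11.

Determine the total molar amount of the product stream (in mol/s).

Conversion of C: C consumed = 0.454 × 409 = 185.7 mol/s = 1ξ₁ + 2ξ₂.
Selectivity: 1ξ₁ / (2ξ₂) = 3.11 → ξ₁ = 6.22 ξ₂.
Substitute: (1·6.22 + 2) ξ₂ = 185.7 → ξ₂ = 22.59 mol/s, ξ₁ = 140.5 mol/s.
Outlet amounts (n = n₀ + Σ ν·ξ):
  C: 409 − 1(140.5) − 2(22.59) = 223.3
  B: 0 + 1(140.5) = 140.5
  E: 0 + 2(22.59) = 45.18
Total out = 223.3 + 140.5 + 45.18 = 409 mol/s.

409 mol/s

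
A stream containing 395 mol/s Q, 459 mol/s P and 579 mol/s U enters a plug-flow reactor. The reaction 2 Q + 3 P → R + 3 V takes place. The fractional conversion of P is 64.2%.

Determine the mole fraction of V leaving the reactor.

0.221

P reacted = 0.642 × 459 = 294.7 mol/s; ν_P = −3, so ξ = 294.7/3 = 98.23 mol/s.
Outlet amounts (n = n₀ + ν ξ):
  Q: 395 − 2(98.23) = 198.5
  P: 459 − 3(98.23) = 164.3
  R: 0 + 1(98.23) = 98.23
  V: 0 + 3(98.23) = 294.7
  U: 579 (inert)
Total out = 1335 mol/s; y_V = 294.7 / 1335 = 0.2208.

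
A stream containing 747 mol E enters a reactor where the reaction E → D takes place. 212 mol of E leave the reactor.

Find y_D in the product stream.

For E: n = n₀ − 1ξ → 212 = 747 − 1ξ, giving ξ = 535 mol.
Outlet amounts (n = n₀ + ν ξ):
  E: 747 − 1(535) = 212
  D: 0 + 1(535) = 535
Total out = 747 mol; y_D = 535 / 747 = 0.7162.

0.716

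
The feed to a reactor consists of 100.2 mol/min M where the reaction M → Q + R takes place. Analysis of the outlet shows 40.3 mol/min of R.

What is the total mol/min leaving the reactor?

140 mol/min

For R: n = n₀ + 1ξ → 40.3 = 0 + 1ξ, giving ξ = 40.3 mol/min.
Outlet amounts (n = n₀ + ν ξ):
  M: 100.2 − 1(40.3) = 59.9
  Q: 0 + 1(40.3) = 40.3
  R: 0 + 1(40.3) = 40.3
Total out = 59.9 + 40.3 + 40.3 = 140.5 mol/min.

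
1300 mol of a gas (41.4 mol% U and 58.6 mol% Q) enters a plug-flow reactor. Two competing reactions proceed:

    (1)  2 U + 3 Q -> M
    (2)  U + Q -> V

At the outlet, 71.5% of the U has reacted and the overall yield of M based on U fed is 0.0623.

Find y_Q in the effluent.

0.405

Yield of M: 1ξ₁ / 538.2 = 0.0623 → ξ₁ = 33.53 mol.
Conversion of U: 2ξ₁ + 1ξ₂ = 0.715 × 538.2 = 384.8 → ξ₂ = 317.8 mol.
Outlet amounts (n = n₀ + Σ ν·ξ):
  U: 538.2 − 2(33.53) − 1(317.8) = 153.4
  Q: 761.8 − 3(33.53) − 1(317.8) = 343.5
  M: 0 + 1(33.53) = 33.53
  V: 0 + 1(317.8) = 317.8
Total out = 848.1 mol; y_Q = 343.5 / 848.1 = 0.405.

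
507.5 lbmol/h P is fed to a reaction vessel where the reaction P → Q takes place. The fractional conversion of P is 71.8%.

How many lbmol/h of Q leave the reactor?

P reacted = 0.718 × 507.5 = 364.4 lbmol/h; ν_P = −1, so ξ = 364.4/1 = 364.4 lbmol/h.
Outlet amounts (n = n₀ + ν ξ):
  P: 507.5 − 1(364.4) = 143.1
  Q: 0 + 1(364.4) = 364.4

364 lbmol/h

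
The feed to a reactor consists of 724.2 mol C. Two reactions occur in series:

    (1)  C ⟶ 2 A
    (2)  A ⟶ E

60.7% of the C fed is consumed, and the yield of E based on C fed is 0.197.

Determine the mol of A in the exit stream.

737 mol

Conversion of C: C consumed = 1ξ₁ = 0.607 × 724.2 → ξ₁ = 439.6 mol.
Yield of E: 1ξ₂ / 724.2 = 0.197 → ξ₂ = 142.7 mol.
Outlet amounts (n = n₀ + Σ ν·ξ):
  C: 724.2 − 1(439.6) = 284.6
  A: 0 + 2(439.6) − 1(142.7) = 736.5
  E: 0 + 1(142.7) = 142.7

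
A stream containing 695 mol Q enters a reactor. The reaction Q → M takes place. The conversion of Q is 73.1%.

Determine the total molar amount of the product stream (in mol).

695 mol

Q reacted = 0.731 × 695 = 508 mol; ν_Q = −1, so ξ = 508/1 = 508 mol.
Outlet amounts (n = n₀ + ν ξ):
  Q: 695 − 1(508) = 187
  M: 0 + 1(508) = 508
Total out = 187 + 508 = 695 mol.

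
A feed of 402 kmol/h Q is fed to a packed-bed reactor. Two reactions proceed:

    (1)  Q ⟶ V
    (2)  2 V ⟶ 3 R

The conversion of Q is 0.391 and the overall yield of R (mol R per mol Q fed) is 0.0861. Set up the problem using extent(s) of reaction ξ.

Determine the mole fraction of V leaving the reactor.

0.324

Conversion of Q: Q consumed = 1ξ₁ = 0.391 × 402 → ξ₁ = 157.2 kmol/h.
Yield of R: 3ξ₂ / 402 = 0.0861 → ξ₂ = 11.54 kmol/h.
Outlet amounts (n = n₀ + Σ ν·ξ):
  Q: 402 − 1(157.2) = 244.8
  V: 0 + 1(157.2) − 2(11.54) = 134.1
  R: 0 + 3(11.54) = 34.61
Total out = 413.5 kmol/h; y_V = 134.1 / 413.5 = 0.3243.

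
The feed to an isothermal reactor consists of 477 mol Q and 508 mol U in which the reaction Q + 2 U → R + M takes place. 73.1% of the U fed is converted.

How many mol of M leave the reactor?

186 mol

U reacted = 0.731 × 508 = 371.3 mol; ν_U = −2, so ξ = 371.3/2 = 185.7 mol.
Outlet amounts (n = n₀ + ν ξ):
  Q: 477 − 1(185.7) = 291.3
  U: 508 − 2(185.7) = 136.7
  R: 0 + 1(185.7) = 185.7
  M: 0 + 1(185.7) = 185.7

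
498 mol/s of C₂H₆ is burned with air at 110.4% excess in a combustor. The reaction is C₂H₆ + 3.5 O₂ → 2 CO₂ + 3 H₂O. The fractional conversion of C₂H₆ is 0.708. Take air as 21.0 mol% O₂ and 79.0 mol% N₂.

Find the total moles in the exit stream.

18100 mol/s

Stoichiometric O₂ = 3.5 × 498 = 1743 mol/s; O₂ fed = 1743 × 2.104 = 3667 mol/s.
N₂ fed = 3667 × 79/21 = 13800 mol/s.
Fuel reacted = 0.708 × 498 → ξ = 352.6 mol/s.
Outlet (n = n₀ + ν ξ):
  C₂H₆: 498 − 1(352.6) = 145.4
  O₂: 3667 − 3.5(352.6) = 2433
  N₂: 13800 (inert)
  CO₂: 0 + 2(352.6) = 705.2
  H₂O: 0 + 3(352.6) = 1058
Total out = 145.4 + 2433 + 13800 + 705.2 + 1058 = 18140 mol/s.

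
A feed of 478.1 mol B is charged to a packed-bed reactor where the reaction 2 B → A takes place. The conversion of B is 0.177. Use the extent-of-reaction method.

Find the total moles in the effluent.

436 mol

B reacted = 0.177 × 478.1 = 84.62 mol; ν_B = −2, so ξ = 84.62/2 = 42.31 mol.
Outlet amounts (n = n₀ + ν ξ):
  B: 478.1 − 2(42.31) = 393.5
  A: 0 + 1(42.31) = 42.31
Total out = 393.5 + 42.31 = 435.8 mol.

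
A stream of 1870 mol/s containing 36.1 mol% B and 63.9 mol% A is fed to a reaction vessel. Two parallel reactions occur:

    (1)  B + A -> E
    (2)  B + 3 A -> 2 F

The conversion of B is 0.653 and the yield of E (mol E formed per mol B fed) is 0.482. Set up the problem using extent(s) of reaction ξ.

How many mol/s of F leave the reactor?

231 mol/s

Yield of E: 1ξ₁ / 675.1 = 0.482 → ξ₁ = 325.4 mol/s.
Conversion of B: 1ξ₁ + 1ξ₂ = 0.653 × 675.1 = 440.8 → ξ₂ = 115.4 mol/s.
Outlet amounts (n = n₀ + Σ ν·ξ):
  B: 675.1 − 1(325.4) − 1(115.4) = 234.2
  A: 1195 − 1(325.4) − 3(115.4) = 523.2
  E: 0 + 1(325.4) = 325.4
  F: 0 + 2(115.4) = 230.9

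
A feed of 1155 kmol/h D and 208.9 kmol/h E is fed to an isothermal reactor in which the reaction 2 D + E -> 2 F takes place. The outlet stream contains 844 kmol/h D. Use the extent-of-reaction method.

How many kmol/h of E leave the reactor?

53.4 kmol/h

For D: n = n₀ − 2ξ → 844 = 1155 − 2ξ, giving ξ = 155.5 kmol/h.
Outlet amounts (n = n₀ + ν ξ):
  D: 1155 − 2(155.5) = 844
  E: 208.9 − 1(155.5) = 53.4
  F: 0 + 2(155.5) = 311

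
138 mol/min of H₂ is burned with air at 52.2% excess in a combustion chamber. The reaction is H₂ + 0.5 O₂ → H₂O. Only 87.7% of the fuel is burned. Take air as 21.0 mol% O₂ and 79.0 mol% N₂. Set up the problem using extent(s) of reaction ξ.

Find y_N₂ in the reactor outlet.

0.684

Stoichiometric O₂ = 0.5 × 138 = 69 mol/min; O₂ fed = 69 × 1.522 = 105 mol/min.
N₂ fed = 105 × 79/21 = 395.1 mol/min.
Fuel reacted = 0.877 × 138 → ξ = 121 mol/min.
Outlet (n = n₀ + ν ξ):
  H₂: 138 − 1(121) = 16.97
  O₂: 105 − 0.5(121) = 44.51
  N₂: 395.1 (inert)
  H₂O: 0 + 1(121) = 121
Total out = 577.6 mol/min; y_N₂ = 395.1 / 577.6 = 0.684.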